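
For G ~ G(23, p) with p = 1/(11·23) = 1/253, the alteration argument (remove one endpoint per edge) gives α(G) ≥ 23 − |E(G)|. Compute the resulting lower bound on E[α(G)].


E[|E(G)|] = C(23, 2)·p = 253 · (1/253) = 1.
E[α(G)] ≥ n − E[|E(G)|] = 23 − 1 = 22.
Numerically: ≈ 22.000.
(This is only a lower bound; the true E[α(G)] may be larger.)

E[α(G)] ≥ 22 ≈ 22.000.


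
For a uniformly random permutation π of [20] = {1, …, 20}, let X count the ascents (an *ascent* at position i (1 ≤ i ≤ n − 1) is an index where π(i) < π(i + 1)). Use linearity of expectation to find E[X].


Write X = Σ X_I over i = 1, …, 19, with X_I the indicator of one ascent.
There are 19 indicators.
For each fixed i, the pair (π(i), π(i+1)) is a uniformly random ordered pair of distinct values from {1, …, 20}; by symmetry P[π(i) < π(i+1)] = 1/2.
By linearity: E[X] = 19 · (1/2) = (20 − 1) · (1/2) = 19/2 ≈ 9.500000.

E[X] = 19/2 = 9.500000.


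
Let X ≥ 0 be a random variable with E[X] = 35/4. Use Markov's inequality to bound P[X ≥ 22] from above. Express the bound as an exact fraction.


μ = E[X] = 35/4, a = 22.
Markov: P[X ≥ 22] ≤ μ/a = (35/4)/22 = 35/88.
Numerically: ≈ 0.397727.
(Since a = 22 > μ = 8.750000, the bound 35/88 is < 1 and informative.)

P[X ≥ 22] ≤ 35/88 ≈ 0.397727.


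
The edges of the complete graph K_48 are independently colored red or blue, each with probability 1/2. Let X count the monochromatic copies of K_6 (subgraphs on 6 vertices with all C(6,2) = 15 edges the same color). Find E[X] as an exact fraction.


Let X = Σ_S X_S over the C(48, 6) = 12271512 subsets S of size 6, where X_S = 1 if the K_6 on S is monochromatic.
For a fixed S, the K_6 on S has C(6, 2) = 15 edges. P[all 15 edges red] = (1/2)^15, and likewise for blue, so P[monochromatic] = 2·(1/2)^15 = 2^{1 − 15} = 1/16384.
By linearity: E[X] = C(48, 6) · 2^{1 − 15} = 12271512 · 1/16384 = 1533939/2048.
Numerically: E[X] ≈ 748.9937.

E[X] = C(48,6)·2^(1−C(6,2)) = 1533939/2048 ≈ 748.9937.


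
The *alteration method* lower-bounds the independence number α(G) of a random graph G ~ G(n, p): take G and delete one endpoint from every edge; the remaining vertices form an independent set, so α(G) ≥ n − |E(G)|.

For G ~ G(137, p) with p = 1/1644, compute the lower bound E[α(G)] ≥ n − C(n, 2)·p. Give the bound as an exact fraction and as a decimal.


E[|E(G)|] = C(137, 2)·p = 9316 · (1/1644) = 17/3.
E[α(G)] ≥ n − E[|E(G)|] = 137 − 17/3 = 394/3.
Numerically: ≈ 131.333333.
(This is only a lower bound; the true E[α(G)] may be larger.)

E[α(G)] ≥ 394/3 ≈ 131.333333.


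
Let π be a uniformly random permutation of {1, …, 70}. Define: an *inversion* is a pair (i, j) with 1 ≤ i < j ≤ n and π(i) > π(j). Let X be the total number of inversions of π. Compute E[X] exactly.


Write X = Σ X_I over the C(70, 2) = 2415 pairs i < j, with X_I the indicator of one inversion.
There are 2415 indicators.
For each fixed pair i < j, the values π(i) and π(j) are two distinct elements of {1, …, 70} in uniformly random order; by symmetry P[π(i) > π(j)] = 1/2.
By linearity: E[X] = 2415 · (1/2) = C(70, 2) · (1/2) = 2415/2 = 2415/2 ≈ 1207.500.

E[X] = 2415/2 = 1207.500.


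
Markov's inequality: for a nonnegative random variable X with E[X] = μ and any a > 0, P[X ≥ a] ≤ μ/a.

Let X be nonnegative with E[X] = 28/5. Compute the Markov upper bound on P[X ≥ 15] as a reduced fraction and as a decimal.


μ = E[X] = 28/5, a = 15.
Markov: P[X ≥ 15] ≤ μ/a = (28/5)/15 = 28/75.
Numerically: ≈ 0.3733.
(Since a = 15 > μ = 5.6000, the bound 28/75 is < 1 and informative.)

P[X ≥ 15] ≤ 28/75 ≈ 0.3733.


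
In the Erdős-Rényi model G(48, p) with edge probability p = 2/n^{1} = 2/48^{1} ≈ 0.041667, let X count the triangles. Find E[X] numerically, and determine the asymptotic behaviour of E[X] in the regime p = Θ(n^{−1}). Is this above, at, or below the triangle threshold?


Number of potential triangles: C(48, 3) = 17296.
Each occurs with probability p³ ≈ (0.041667)³ ≈ 7.2337963e-05.
By linearity: E[X] = C(48, 3)·p³ ≈ 17296 · 7.2337963e-05 ≈ 1.25116.
Here α = 1, so p = 2/n is exactly at the triangle threshold p ~ 1/n. Asymptotically E[X] → c³/6 = 2³/6 = 4/3 ≈ 1.33333, a bounded constant. In this regime the triangle count is asymptotically Poisson(c³/6).

E[X] ≈ 1.25116; in regime p = Θ(1/n^{1}) E[X] stays bounded (at the triangle threshold p ~ 1/n).


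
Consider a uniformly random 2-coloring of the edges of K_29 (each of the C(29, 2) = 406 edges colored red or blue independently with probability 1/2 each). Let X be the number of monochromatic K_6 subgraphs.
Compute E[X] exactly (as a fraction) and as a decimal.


Let X = Σ_S X_S over the C(29, 6) = 475020 subsets S of size 6, where X_S = 1 if the K_6 on S is monochromatic.
For a fixed S, the K_6 on S has C(6, 2) = 15 edges. P[all 15 edges red] = (1/2)^15, and likewise for blue, so P[monochromatic] = 2·(1/2)^15 = 2^{1 − 15} = 1/16384.
By linearity of expectation: E[X] = C(29, 6) · 2^{1 − 15} = 475020 · 1/16384 = 118755/4096.
Numerically: E[X] ≈ 28.992920.

E[X] = C(29,6)·2^(1−C(6,2)) = 118755/4096 ≈ 28.992920.


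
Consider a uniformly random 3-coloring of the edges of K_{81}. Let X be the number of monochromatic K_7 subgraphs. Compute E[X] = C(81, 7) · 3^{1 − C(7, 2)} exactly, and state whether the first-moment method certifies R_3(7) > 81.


E[X] = C(81, 7) · 3^{1 − 21} = 3477216600 · 3^{−20} = 3477216600/3486784401.
As a reduced fraction: E[X] = 42928600/43046721 ≈ 0.997.
Is E[X] < 1? YES.
Since E[X] < 1, there exists a 3-coloring of K_{81} with no monochromatic K_7; hence R_3(7) > 81.

E[X] = 42928600/43046721 ≈ 0.997; E[X] < 1, so R_3(7) > 81.


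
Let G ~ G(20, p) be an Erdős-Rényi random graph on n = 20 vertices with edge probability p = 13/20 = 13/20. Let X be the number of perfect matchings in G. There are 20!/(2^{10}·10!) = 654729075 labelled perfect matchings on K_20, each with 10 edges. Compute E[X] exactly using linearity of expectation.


K_20 has 20!/(2^{10}·10!) = 654729075 labelled perfect matchings.
For each such perfect matching H, let X_H = 1 if all 10 edges of H are present in G. Then P[X_H = 1] = p^{10} = (13/20)^{10} = 137858491849/10240000000000.
By linearity of expectation: E[X] = Σ_H E[X_H] = 654729075 · p^{10} = 654729075 · 137858491849/10240000000000 = 3610398513967632387/409600000000.
Numerically: E[X] ≈ 8.814e+06.

E[X] = 654729075 · (13/20)^{10} = 3610398513967632387/409600000000 ≈ 8.814e+06.


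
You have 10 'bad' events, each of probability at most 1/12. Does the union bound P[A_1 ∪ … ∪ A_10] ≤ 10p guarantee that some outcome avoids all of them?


Union bound: P[∪_{i=1}^{10} A_i] ≤ Σ_i P[A_i] ≤ 10·p = 10·(1/12) = 5/6.
Numerically: 5/6 ≈ 0.833.
Is 5/6 < 1? YES.
Since P[∪ A_i] ≤ 5/6 < 1, the complement has P[∩ A_i^c] ≥ 1 − 5/6 = 1/6 > 0, so some outcome avoids every A_i.

10·p = 5/6 ≈ 0.833; existence CERTIFIED by the union bound.


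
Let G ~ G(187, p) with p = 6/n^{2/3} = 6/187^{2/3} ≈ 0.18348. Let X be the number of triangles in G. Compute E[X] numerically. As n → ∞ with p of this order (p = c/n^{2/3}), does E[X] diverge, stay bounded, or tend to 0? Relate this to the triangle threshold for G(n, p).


Number of potential triangles: C(187, 3) = 1072445.
Each occurs with probability p³ ≈ (0.18348)³ ≈ 6.1768995e-03.
By linearity: E[X] = C(187, 3)·p³ ≈ 1072445 · 6.1768995e-03 ≈ 6624.38503.
Since α = 2/3 < 1, p = c/n^{2/3} ≫ 1/n is above the triangle threshold p ~ 1/n. Asymptotically E[X] ~ (c³/6)·n^{3(1−α)} = (6³/6)·n^{1} → ∞; triangles are abundant w.h.p.

E[X] ≈ 6624.38503; in regime p = Θ(1/n^{2/3}) E[X] diverges (above the triangle threshold p ~ 1/n).


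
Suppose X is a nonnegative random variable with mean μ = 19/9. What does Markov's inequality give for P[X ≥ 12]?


μ = E[X] = 19/9, a = 12.
Markov: P[X ≥ 12] ≤ μ/a = (19/9)/12 = 19/108.
Numerically: ≈ 0.176.
(Since a = 12 > μ = 2.111, the bound 19/108 is < 1 and informative.)

P[X ≥ 12] ≤ 19/108 ≈ 0.176.


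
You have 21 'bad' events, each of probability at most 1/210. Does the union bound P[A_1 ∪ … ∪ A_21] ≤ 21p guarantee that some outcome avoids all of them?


Union bound: P[∪_{i=1}^{21} A_i] ≤ Σ_i P[A_i] ≤ 21·p = 21·(1/210) = 1/10.
Numerically: 1/10 ≈ 0.100.
Is 1/10 < 1? YES.
Since P[∪ A_i] ≤ 1/10 < 1, the complement has P[∩ A_i^c] ≥ 1 − 1/10 = 9/10 > 0, so some outcome avoids every A_i.

21·p = 1/10 ≈ 0.100; existence CERTIFIED by the union bound.


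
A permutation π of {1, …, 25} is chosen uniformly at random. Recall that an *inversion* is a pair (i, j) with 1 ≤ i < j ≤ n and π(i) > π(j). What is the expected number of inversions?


Write X = Σ X_I over the C(25, 2) = 300 pairs i < j, with X_I the indicator of one inversion.
There are 300 indicators.
For each fixed pair i < j, the values π(i) and π(j) are two distinct elements of {1, …, 25} in uniformly random order; by symmetry P[π(i) > π(j)] = 1/2.
By linearity: E[X] = 300 · (1/2) = C(25, 2) · (1/2) = 300/2 = 150 ≈ 150.000000.

E[X] = 150 = 150.000000.


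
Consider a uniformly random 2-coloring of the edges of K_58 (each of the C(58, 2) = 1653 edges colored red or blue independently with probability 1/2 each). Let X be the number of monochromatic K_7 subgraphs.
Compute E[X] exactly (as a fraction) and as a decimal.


Let X = Σ_S X_S over the C(58, 7) = 300674088 subsets S of size 7, where X_S = 1 if the K_7 on S is monochromatic.
For a fixed S, the K_7 on S has C(7, 2) = 21 edges. P[all 21 edges red] = (1/2)^21, and likewise for blue, so P[monochromatic] = 2·(1/2)^21 = 2^{1 − 21} = 1/1048576.
By linearity: E[X] = C(58, 7) · 2^{1 − 21} = 300674088 · 1/1048576 = 37584261/131072.
Numerically: E[X] ≈ 286.745.

E[X] = C(58,7)·2^(1−C(7,2)) = 37584261/131072 ≈ 286.745.


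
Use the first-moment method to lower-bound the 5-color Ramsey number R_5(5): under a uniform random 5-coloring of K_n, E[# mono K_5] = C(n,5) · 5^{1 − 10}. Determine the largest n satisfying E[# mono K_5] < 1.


We need C(n, 5) · 5^{1 − 10} < 1, i.e. C(n, 5) < 5^{10 − 1} = 1953125.
Check values of n near the boundary:
  n = 46: C(46, 5) = 1370754; 1370754 < 1953125? YES
  n = 47: C(47, 5) = 1533939; 1533939 < 1953125? YES
  n = 48: C(48, 5) = 1712304; 1712304 < 1953125? YES
  n = 49: C(49, 5) = 1906884; 1906884 < 1953125? YES
  n = 50: C(50, 5) = 2118760; 2118760 < 1953125? NO
  n = 51: C(51, 5) = 2349060; 2349060 < 1953125? NO
The largest n with C(n, 5) < 1953125 is n = 49 (where E[X] = 1906884/1953125 ≈ 0.9763246). Hence R_5(5) > 49, i.e. R_5(5) ≥ 50.

Largest n = 49; hence R_5(5) > 49.


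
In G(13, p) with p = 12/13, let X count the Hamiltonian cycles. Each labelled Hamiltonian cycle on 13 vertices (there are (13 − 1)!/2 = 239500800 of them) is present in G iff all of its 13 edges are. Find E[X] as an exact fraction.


K_13 has (13 − 1)!/2 = 239500800 labelled Hamiltonian cycles.
For each such Hamiltonian cycle H, let X_H = 1 if all 13 edges of H are present in G. Then P[X_H = 1] = p^{13} = (12/13)^{13} = 106993205379072/302875106592253.
By linearity: E[X] = Σ_H E[X_H] = 239500800 · p^{13} = 239500800 · 106993205379072/302875106592253 = 25624958282852047257600/302875106592253.
Numerically: E[X] ≈ 8.4606e+07.

E[X] = 239500800 · (12/13)^{13} = 25624958282852047257600/302875106592253 ≈ 8.4606e+07.


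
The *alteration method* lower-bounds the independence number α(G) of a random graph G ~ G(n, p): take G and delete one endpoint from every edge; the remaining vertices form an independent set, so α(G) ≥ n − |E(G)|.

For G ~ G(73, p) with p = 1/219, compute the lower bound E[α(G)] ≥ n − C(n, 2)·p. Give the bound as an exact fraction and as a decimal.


E[|E(G)|] = C(73, 2)·p = 2628 · (1/219) = 12.
E[α(G)] ≥ n − E[|E(G)|] = 73 − 12 = 61.
Numerically: ≈ 61.000.
(This is only a lower bound; the true E[α(G)] may be larger.)

E[α(G)] ≥ 61 ≈ 61.000.


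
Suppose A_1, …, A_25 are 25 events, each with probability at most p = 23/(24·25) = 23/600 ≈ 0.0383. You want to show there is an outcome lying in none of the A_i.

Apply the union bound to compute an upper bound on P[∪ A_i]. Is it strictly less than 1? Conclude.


Union bound: P[∪_{i=1}^{25} A_i] ≤ Σ_i P[A_i] ≤ 25·p = 25·(23/600) = 23/24.
Numerically: 23/24 ≈ 0.9583.
Is 23/24 < 1? YES.
Since P[∪ A_i] ≤ 23/24 < 1, the complement has P[∩ A_i^c] ≥ 1 − 23/24 = 1/24 > 0, so some outcome avoids every A_i.

25·p = 23/24 ≈ 0.9583; existence CERTIFIED by the union bound.


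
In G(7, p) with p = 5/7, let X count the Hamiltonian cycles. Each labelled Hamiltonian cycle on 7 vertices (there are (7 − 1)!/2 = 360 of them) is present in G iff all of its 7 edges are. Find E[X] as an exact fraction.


K_7 has (7 − 1)!/2 = 360 labelled Hamiltonian cycles.
For each such Hamiltonian cycle H, let X_H = 1 if all 7 edges of H are present in G. Then P[X_H = 1] = p^{7} = (5/7)^{7} = 78125/823543.
By linearity of expectation: E[X] = Σ_H E[X_H] = 360 · p^{7} = 360 · 78125/823543 = 28125000/823543.
Numerically: E[X] ≈ 34.2.

E[X] = 360 · (5/7)^{7} = 28125000/823543 ≈ 34.2.


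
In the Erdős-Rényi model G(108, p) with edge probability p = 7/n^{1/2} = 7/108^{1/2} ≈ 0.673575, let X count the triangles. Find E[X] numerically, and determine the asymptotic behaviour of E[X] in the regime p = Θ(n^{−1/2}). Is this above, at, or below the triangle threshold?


Number of potential triangles: C(108, 3) = 204156.
Each occurs with probability p³ ≈ (0.673575)³ ≈ 3.05603615e-01.
By linearity: E[X] = C(108, 3)·p³ ≈ 204156 · 3.05603615e-01 ≈ 62390.811565.
Since α = 1/2 < 1, p = c/n^{1/2} ≫ 1/n is above the triangle threshold p ~ 1/n. Asymptotically E[X] ~ (c³/6)·n^{3(1−α)} = (7³/6)·n^{1.5} → ∞; triangles are abundant w.h.p.

E[X] ≈ 62390.811565; in regime p = Θ(1/n^{1/2}) E[X] diverges (above the triangle threshold p ~ 1/n).


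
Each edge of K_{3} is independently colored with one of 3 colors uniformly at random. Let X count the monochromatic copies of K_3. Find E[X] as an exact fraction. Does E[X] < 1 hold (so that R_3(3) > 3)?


E[X] = C(3, 3) · 3^{1 − 3} = 1 · 3^{−2} = 1/9.
As a reduced fraction: E[X] = 1/9 ≈ 0.11111.
Is E[X] < 1? YES.
Since E[X] < 1, there exists a 3-coloring of K_{3} with no monochromatic K_3; hence R_3(3) > 3.

E[X] = 1/9 ≈ 0.11111; E[X] < 1, so R_3(3) > 3.


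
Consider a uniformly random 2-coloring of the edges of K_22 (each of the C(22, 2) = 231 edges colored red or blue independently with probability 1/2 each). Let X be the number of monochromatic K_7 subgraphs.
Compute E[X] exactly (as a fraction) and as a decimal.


Let X = Σ_S X_S over the C(22, 7) = 170544 subsets S of size 7, where X_S = 1 if the K_7 on S is monochromatic.
For a fixed S, the K_7 on S has C(7, 2) = 21 edges. P[all 21 edges red] = (1/2)^21, and likewise for blue, so P[monochromatic] = 2·(1/2)^21 = 2^{1 − 21} = 1/1048576.
Summing: E[X] = C(22, 7) · 2^{1 − 21} = 170544 · 1/1048576 = 10659/65536.
Numerically: E[X] ≈ 0.163.

E[X] = C(22,7)·2^(1−C(7,2)) = 10659/65536 ≈ 0.163.


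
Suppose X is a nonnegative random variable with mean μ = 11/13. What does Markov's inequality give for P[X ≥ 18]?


μ = E[X] = 11/13, a = 18.
Markov: P[X ≥ 18] ≤ μ/a = (11/13)/18 = 11/234.
Numerically: ≈ 0.0470.
(Since a = 18 > μ = 0.8462, the bound 11/234 is < 1 and informative.)

P[X ≥ 18] ≤ 11/234 ≈ 0.0470.


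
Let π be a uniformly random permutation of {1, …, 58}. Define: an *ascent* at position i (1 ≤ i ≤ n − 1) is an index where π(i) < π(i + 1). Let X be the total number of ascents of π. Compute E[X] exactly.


Write X = Σ X_I over i = 1, …, 57, with X_I the indicator of one ascent.
There are 57 indicators.
For each fixed i, the pair (π(i), π(i+1)) is a uniformly random ordered pair of distinct values from {1, …, 58}; by symmetry P[π(i) < π(i+1)] = 1/2.
By linearity: E[X] = 57 · (1/2) = (58 − 1) · (1/2) = 57/2 ≈ 28.500.

E[X] = 57/2 = 28.500.


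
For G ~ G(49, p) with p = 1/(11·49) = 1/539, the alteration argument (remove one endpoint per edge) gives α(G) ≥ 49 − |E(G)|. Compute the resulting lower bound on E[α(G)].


E[|E(G)|] = C(49, 2)·p = 1176 · (1/539) = 24/11.
E[α(G)] ≥ n − E[|E(G)|] = 49 − 24/11 = 515/11.
Numerically: ≈ 46.81818.
(This is only a lower bound; the true E[α(G)] may be larger.)

E[α(G)] ≥ 515/11 ≈ 46.81818.


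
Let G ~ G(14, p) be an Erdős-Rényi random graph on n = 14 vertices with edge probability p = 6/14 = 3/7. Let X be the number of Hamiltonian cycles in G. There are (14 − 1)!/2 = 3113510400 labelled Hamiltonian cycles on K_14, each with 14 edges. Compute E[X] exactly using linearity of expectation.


K_14 has (14 − 1)!/2 = 3113510400 labelled Hamiltonian cycles.
For each such Hamiltonian cycle H, let X_H = 1 if all 14 edges of H are present in G. Then P[X_H = 1] = p^{14} = (3/7)^{14} = 4782969/678223072849.
By linearity: E[X] = Σ_H E[X_H] = 3113510400 · p^{14} = 3113510400 · 4782969/678223072849 = 2127403389196800/96889010407.
Numerically: E[X] ≈ 2.196e+04.

E[X] = 3113510400 · (3/7)^{14} = 2127403389196800/96889010407 ≈ 2.196e+04.


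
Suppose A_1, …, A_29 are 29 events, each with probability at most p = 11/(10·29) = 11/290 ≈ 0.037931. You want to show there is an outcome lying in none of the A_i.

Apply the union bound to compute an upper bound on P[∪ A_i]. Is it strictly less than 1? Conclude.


Union bound: P[∪_{i=1}^{29} A_i] ≤ Σ_i P[A_i] ≤ 29·p = 29·(11/290) = 11/10.
Numerically: 11/10 ≈ 1.100000.
Is 11/10 < 1? NO.
Since the bound 11/10 is ≥ 1, the union bound is uninformative here; it does NOT by itself certify existence.

29·p = 11/10 ≈ 1.100000; existence NOT certified by the union bound.


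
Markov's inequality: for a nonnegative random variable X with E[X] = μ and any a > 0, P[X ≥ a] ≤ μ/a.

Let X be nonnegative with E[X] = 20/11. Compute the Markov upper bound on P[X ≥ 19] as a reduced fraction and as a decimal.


μ = E[X] = 20/11, a = 19.
Markov: P[X ≥ 19] ≤ μ/a = (20/11)/19 = 20/209.
Numerically: ≈ 0.096.
(Since a = 19 > μ = 1.818, the bound 20/209 is < 1 and informative.)

P[X ≥ 19] ≤ 20/209 ≈ 0.096.


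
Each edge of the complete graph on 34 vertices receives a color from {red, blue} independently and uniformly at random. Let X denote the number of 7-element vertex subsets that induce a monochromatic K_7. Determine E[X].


Let X = Σ_S X_S over the C(34, 7) = 5379616 subsets S of size 7, where X_S = 1 if the K_7 on S is monochromatic.
For a fixed S, the K_7 on S has C(7, 2) = 21 edges. P[all 21 edges red] = (1/2)^21, and likewise for blue, so P[monochromatic] = 2·(1/2)^21 = 2^{1 − 21} = 1/1048576.
Summing: E[X] = C(34, 7) · 2^{1 − 21} = 5379616 · 1/1048576 = 168113/32768.
Numerically: E[X] ≈ 5.130402.

E[X] = C(34,7)·2^(1−C(7,2)) = 168113/32768 ≈ 5.130402.


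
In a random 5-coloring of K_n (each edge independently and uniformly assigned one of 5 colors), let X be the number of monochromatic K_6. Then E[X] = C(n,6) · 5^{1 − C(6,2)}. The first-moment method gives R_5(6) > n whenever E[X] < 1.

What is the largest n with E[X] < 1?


We need C(n, 6) · 5^{1 − 15} < 1, i.e. C(n, 6) < 5^{15 − 1} = 6103515625.
Check values of n near the boundary:
  n = 129: C(129, 6) = 5688177600; 5688177600 < 6103515625? YES
  n = 130: C(130, 6) = 5963412000; 5963412000 < 6103515625? YES
  n = 131: C(131, 6) = 6249655776; 6249655776 < 6103515625? NO
  n = 132: C(132, 6) = 6547258432; 6547258432 < 6103515625? NO
  n = 133: C(133, 6) = 6856577728; 6856577728 < 6103515625? NO
The largest n with C(n, 6) < 6103515625 is n = 130 (where E[X] = 47707296/48828125 ≈ 0.977). Hence R_5(6) > 130, i.e. R_5(6) ≥ 131.

Largest n = 130; hence R_5(6) > 130.


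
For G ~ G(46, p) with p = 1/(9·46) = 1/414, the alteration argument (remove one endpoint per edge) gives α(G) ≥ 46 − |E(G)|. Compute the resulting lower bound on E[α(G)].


E[|E(G)|] = C(46, 2)·p = 1035 · (1/414) = 5/2.
E[α(G)] ≥ n − E[|E(G)|] = 46 − 5/2 = 87/2.
Numerically: ≈ 43.5000.
(This is only a lower bound; the true E[α(G)] may be larger.)

E[α(G)] ≥ 87/2 ≈ 43.5000.


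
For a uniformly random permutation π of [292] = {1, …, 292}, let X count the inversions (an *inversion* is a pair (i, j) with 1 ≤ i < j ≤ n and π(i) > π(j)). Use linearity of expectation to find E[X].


Write X = Σ X_I over the C(292, 2) = 42486 pairs i < j, with X_I the indicator of one inversion.
There are 42486 indicators.
For each fixed pair i < j, the values π(i) and π(j) are two distinct elements of {1, …, 292} in uniformly random order; by symmetry P[π(i) > π(j)] = 1/2.
By linearity: E[X] = 42486 · (1/2) = C(292, 2) · (1/2) = 42486/2 = 21243 ≈ 21243.00000.

E[X] = 21243 = 21243.00000.


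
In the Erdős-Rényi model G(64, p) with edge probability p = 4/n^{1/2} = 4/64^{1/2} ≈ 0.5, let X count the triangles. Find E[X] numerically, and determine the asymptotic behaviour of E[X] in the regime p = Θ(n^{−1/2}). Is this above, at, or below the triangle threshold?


Number of potential triangles: C(64, 3) = 41664.
Each occurs with probability p³ ≈ (0.5)³ ≈ 1.25000e-01.
By linearity: E[X] = C(64, 3)·p³ ≈ 41664 · 1.25000e-01 ≈ 5208.000.
Since α = 1/2 < 1, p = c/n^{1/2} ≫ 1/n is above the triangle threshold p ~ 1/n. Asymptotically E[X] ~ (c³/6)·n^{3(1−α)} = (4³/6)·n^{1.5} → ∞; triangles are abundant w.h.p.

E[X] ≈ 5208.000; in regime p = Θ(1/n^{1/2}) E[X] diverges (above the triangle threshold p ~ 1/n).


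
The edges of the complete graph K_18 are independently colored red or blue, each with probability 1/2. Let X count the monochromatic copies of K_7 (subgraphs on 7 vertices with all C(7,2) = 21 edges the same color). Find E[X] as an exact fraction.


Let X = Σ_S X_S over the C(18, 7) = 31824 subsets S of size 7, where X_S = 1 if the K_7 on S is monochromatic.
For a fixed S, the K_7 on S has C(7, 2) = 21 edges. P[all 21 edges red] = (1/2)^21, and likewise for blue, so P[monochromatic] = 2·(1/2)^21 = 2^{1 − 21} = 1/1048576.
By linearity: E[X] = C(18, 7) · 2^{1 − 21} = 31824 · 1/1048576 = 1989/65536.
Numerically: E[X] ≈ 0.030350.

E[X] = C(18,7)·2^(1−C(7,2)) = 1989/65536 ≈ 0.030350.


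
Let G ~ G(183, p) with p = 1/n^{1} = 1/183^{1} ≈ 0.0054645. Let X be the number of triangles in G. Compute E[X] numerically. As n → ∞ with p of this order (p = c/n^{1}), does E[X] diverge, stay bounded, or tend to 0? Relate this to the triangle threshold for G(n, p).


Number of potential triangles: C(183, 3) = 1004731.
Each occurs with probability p³ ≈ (0.0054645)³ ≈ 1.6317241e-07.
By linearity: E[X] = C(183, 3)·p³ ≈ 1004731 · 1.6317241e-07 ≈ 0.16394.
Here α = 1, so p = 1/n is exactly at the triangle threshold p ~ 1/n. Asymptotically E[X] → c³/6 = 1³/6 = 1/6 ≈ 0.16667, a bounded constant. In this regime the triangle count is asymptotically Poisson(c³/6).

E[X] ≈ 0.16394; in regime p = Θ(1/n^{1}) E[X] stays bounded (at the triangle threshold p ~ 1/n).


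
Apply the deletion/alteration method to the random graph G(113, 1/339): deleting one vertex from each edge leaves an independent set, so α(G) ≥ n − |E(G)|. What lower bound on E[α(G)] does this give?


E[|E(G)|] = C(113, 2)·p = 6328 · (1/339) = 56/3.
E[α(G)] ≥ n − E[|E(G)|] = 113 − 56/3 = 283/3.
Numerically: ≈ 94.33333.
(This is only a lower bound; the true E[α(G)] may be larger.)

E[α(G)] ≥ 283/3 ≈ 94.33333.


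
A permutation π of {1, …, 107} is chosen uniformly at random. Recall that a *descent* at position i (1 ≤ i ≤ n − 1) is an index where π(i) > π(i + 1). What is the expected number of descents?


Write X = Σ X_I over i = 1, …, 106, with X_I the indicator of one descent.
There are 106 indicators.
For each fixed i, the pair (π(i), π(i+1)) is a uniformly random ordered pair of distinct values from {1, …, 107}; by symmetry P[π(i) > π(i+1)] = 1/2.
By linearity: E[X] = 106 · (1/2) = (107 − 1) · (1/2) = 53 ≈ 53.000.

E[X] = 53 = 53.000.


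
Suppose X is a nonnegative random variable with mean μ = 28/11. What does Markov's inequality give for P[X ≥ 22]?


μ = E[X] = 28/11, a = 22.
Markov: P[X ≥ 22] ≤ μ/a = (28/11)/22 = 14/121.
Numerically: ≈ 0.1157.
(Since a = 22 > μ = 2.5455, the bound 14/121 is < 1 and informative.)

P[X ≥ 22] ≤ 14/121 ≈ 0.1157.


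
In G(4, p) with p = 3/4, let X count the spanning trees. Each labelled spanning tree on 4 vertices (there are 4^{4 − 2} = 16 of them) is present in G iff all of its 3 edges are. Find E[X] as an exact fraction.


K_4 has 4^{4 − 2} = 16 labelled spanning trees.
For each such spanning tree H, let X_H = 1 if all 3 edges of H are present in G. Then P[X_H = 1] = p^{3} = (3/4)^{3} = 27/64.
By linearity of expectation: E[X] = Σ_H E[X_H] = 16 · p^{3} = 16 · 27/64 = 27/4.
Numerically: E[X] ≈ 6.75.

E[X] = 16 · (3/4)^{3} = 27/4 ≈ 6.75.


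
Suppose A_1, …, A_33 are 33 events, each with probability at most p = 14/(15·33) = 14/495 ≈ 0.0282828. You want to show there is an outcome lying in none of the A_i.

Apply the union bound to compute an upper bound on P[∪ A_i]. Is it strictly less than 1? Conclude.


Union bound: P[∪_{i=1}^{33} A_i] ≤ Σ_i P[A_i] ≤ 33·p = 33·(14/495) = 14/15.
Numerically: 14/15 ≈ 0.9333333.
Is 14/15 < 1? YES.
Since P[∪ A_i] ≤ 14/15 < 1, the complement has P[∩ A_i^c] ≥ 1 − 14/15 = 1/15 > 0, so some outcome avoids every A_i.

33·p = 14/15 ≈ 0.9333333; existence CERTIFIED by the union bound.


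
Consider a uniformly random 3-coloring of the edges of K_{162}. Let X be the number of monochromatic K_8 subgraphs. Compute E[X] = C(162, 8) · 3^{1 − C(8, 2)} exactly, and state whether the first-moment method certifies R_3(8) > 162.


E[X] = C(162, 8) · 3^{1 − 28} = 9870758125020 · 3^{−27} = 9870758125020/7625597484987.
As a reduced fraction: E[X] = 121861211420/94143178827 ≈ 1.294424.
Is E[X] < 1? NO.
Since E[X] ≥ 1, the first-moment bound is inconclusive at n = 162; it does NOT by itself certify R_3(8) > 162.

E[X] = 121861211420/94143178827 ≈ 1.294424; E[X] ≥ 1; first-moment method inconclusive here.


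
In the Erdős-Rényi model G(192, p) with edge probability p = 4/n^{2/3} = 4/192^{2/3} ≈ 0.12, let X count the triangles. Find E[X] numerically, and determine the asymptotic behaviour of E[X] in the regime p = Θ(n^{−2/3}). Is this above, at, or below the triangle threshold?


Number of potential triangles: C(192, 3) = 1161280.
Each occurs with probability p³ ≈ (0.12)³ ≈ 1.73611e-03.
By linearity: E[X] = C(192, 3)·p³ ≈ 1161280 · 1.73611e-03 ≈ 2016.111.
Since α = 2/3 < 1, p = c/n^{2/3} ≫ 1/n is above the triangle threshold p ~ 1/n. Asymptotically E[X] ~ (c³/6)·n^{3(1−α)} = (4³/6)·n^{1} → ∞; triangles are abundant w.h.p.

E[X] ≈ 2016.111; in regime p = Θ(1/n^{2/3}) E[X] diverges (above the triangle threshold p ~ 1/n).


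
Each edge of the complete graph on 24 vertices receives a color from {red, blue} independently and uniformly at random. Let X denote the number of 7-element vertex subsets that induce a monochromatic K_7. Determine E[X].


Let X = Σ_S X_S over the C(24, 7) = 346104 subsets S of size 7, where X_S = 1 if the K_7 on S is monochromatic.
For a fixed S, the K_7 on S has C(7, 2) = 21 edges. P[all 21 edges red] = (1/2)^21, and likewise for blue, so P[monochromatic] = 2·(1/2)^21 = 2^{1 − 21} = 1/1048576.
By linearity: E[X] = C(24, 7) · 2^{1 − 21} = 346104 · 1/1048576 = 43263/131072.
Numerically: E[X] ≈ 0.3301.

E[X] = C(24,7)·2^(1−C(7,2)) = 43263/131072 ≈ 0.3301.


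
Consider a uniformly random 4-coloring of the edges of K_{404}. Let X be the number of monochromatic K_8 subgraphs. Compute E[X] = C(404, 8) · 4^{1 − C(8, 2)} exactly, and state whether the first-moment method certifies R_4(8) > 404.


E[X] = C(404, 8) · 4^{1 − 28} = 16415071523485570 · 4^{−27} = 16415071523485570/18014398509481984.
As a reduced fraction: E[X] = 8207535761742785/9007199254740992 ≈ 0.9112195.
Is E[X] < 1? YES.
Since E[X] < 1, there exists a 4-coloring of K_{404} with no monochromatic K_8; hence R_4(8) > 404.

E[X] = 8207535761742785/9007199254740992 ≈ 0.9112195; E[X] < 1, so R_4(8) > 404.


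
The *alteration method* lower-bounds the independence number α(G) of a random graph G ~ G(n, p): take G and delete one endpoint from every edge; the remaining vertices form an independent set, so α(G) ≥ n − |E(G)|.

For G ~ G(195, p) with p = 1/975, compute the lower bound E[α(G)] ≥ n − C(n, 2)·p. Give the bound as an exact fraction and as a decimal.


E[|E(G)|] = C(195, 2)·p = 18915 · (1/975) = 97/5.
E[α(G)] ≥ n − E[|E(G)|] = 195 − 97/5 = 878/5.
Numerically: ≈ 175.600.
(This is only a lower bound; the true E[α(G)] may be larger.)

E[α(G)] ≥ 878/5 ≈ 175.600.


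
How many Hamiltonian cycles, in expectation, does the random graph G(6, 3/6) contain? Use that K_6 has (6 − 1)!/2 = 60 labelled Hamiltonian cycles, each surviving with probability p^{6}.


K_6 has (6 − 1)!/2 = 60 labelled Hamiltonian cycles.
For each such Hamiltonian cycle H, let X_H = 1 if all 6 edges of H are present in G. Then P[X_H = 1] = p^{6} = (1/2)^{6} = 1/64.
By linearity: E[X] = Σ_H E[X_H] = 60 · p^{6} = 60 · 1/64 = 15/16.
Numerically: E[X] ≈ 0.9375.

E[X] = 60 · (1/2)^{6} = 15/16 ≈ 0.9375.


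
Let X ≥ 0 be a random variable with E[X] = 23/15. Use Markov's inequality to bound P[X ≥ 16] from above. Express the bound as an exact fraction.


μ = E[X] = 23/15, a = 16.
Markov: P[X ≥ 16] ≤ μ/a = (23/15)/16 = 23/240.
Numerically: ≈ 0.096.
(Since a = 16 > μ = 1.533, the bound 23/240 is < 1 and informative.)

P[X ≥ 16] ≤ 23/240 ≈ 0.096.


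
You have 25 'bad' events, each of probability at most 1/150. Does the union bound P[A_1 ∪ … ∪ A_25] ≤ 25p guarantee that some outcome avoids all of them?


Union bound: P[∪_{i=1}^{25} A_i] ≤ Σ_i P[A_i] ≤ 25·p = 25·(1/150) = 1/6.
Numerically: 1/6 ≈ 0.1667.
Is 1/6 < 1? YES.
Since P[∪ A_i] ≤ 1/6 < 1, the complement has P[∩ A_i^c] ≥ 1 − 1/6 = 5/6 > 0, so some outcome avoids every A_i.

25·p = 1/6 ≈ 0.1667; existence CERTIFIED by the union bound.


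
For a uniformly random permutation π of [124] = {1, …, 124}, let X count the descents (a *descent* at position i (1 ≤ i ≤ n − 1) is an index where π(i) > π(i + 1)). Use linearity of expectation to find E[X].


Write X = Σ X_I over i = 1, …, 123, with X_I the indicator of one descent.
There are 123 indicators.
For each fixed i, the pair (π(i), π(i+1)) is a uniformly random ordered pair of distinct values from {1, …, 124}; by symmetry P[π(i) > π(i+1)] = 1/2.
By linearity: E[X] = 123 · (1/2) = (124 − 1) · (1/2) = 123/2 ≈ 61.500000.

E[X] = 123/2 = 61.500000.


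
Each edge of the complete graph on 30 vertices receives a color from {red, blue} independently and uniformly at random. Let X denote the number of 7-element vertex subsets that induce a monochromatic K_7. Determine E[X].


Let X = Σ_S X_S over the C(30, 7) = 2035800 subsets S of size 7, where X_S = 1 if the K_7 on S is monochromatic.
For a fixed S, the K_7 on S has C(7, 2) = 21 edges. P[all 21 edges red] = (1/2)^21, and likewise for blue, so P[monochromatic] = 2·(1/2)^21 = 2^{1 − 21} = 1/1048576.
By linearity of expectation: E[X] = C(30, 7) · 2^{1 − 21} = 2035800 · 1/1048576 = 254475/131072.
Numerically: E[X] ≈ 1.941.

E[X] = C(30,7)·2^(1−C(7,2)) = 254475/131072 ≈ 1.941.


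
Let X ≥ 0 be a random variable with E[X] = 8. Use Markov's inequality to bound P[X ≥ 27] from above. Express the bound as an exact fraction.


μ = E[X] = 8, a = 27.
Markov: P[X ≥ 27] ≤ μ/a = (8)/27 = 8/27.
Numerically: ≈ 0.296.
(Since a = 27 > μ = 8.000, the bound 8/27 is < 1 and informative.)

P[X ≥ 27] ≤ 8/27 ≈ 0.296.


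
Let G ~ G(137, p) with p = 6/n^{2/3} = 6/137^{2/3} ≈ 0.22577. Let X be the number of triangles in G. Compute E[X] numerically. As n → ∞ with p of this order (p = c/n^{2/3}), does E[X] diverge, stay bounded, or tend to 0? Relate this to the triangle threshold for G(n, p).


Number of potential triangles: C(137, 3) = 419220.
Each occurs with probability p³ ≈ (0.22577)³ ≈ 1.1508338e-02.
By linearity: E[X] = C(137, 3)·p³ ≈ 419220 · 1.1508338e-02 ≈ 4824.52555.
Since α = 2/3 < 1, p = c/n^{2/3} ≫ 1/n is above the triangle threshold p ~ 1/n. Asymptotically E[X] ~ (c³/6)·n^{3(1−α)} = (6³/6)·n^{1} → ∞; triangles are abundant w.h.p.

E[X] ≈ 4824.52555; in regime p = Θ(1/n^{2/3}) E[X] diverges (above the triangle threshold p ~ 1/n).


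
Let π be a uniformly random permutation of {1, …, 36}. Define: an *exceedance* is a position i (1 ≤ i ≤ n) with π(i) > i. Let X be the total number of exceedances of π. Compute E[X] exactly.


Write X = Σ_{i=1}^{36} X_i, where X_i = 1_{π(i) > i}.
For each fixed i, π(i) is uniform over {1, …, 36} (marginal of a uniform permutation), so P[π(i) > i] = (n − i)/n. Summing: Σ_{i=1}^{36} (n − i)/n = (0 + 1 + … + 35)/36 = 36(36 − 1)/(2·36) = (36 − 1)/2.
Hence E[X] = Σ_{i=1}^{36} (36 − i)/36 = 35/2 ≈ 17.50000.

E[X] = 35/2 = 17.50000.


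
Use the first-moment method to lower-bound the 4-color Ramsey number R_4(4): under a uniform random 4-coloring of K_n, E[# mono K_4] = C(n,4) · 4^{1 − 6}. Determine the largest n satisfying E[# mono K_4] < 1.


We need C(n, 4) · 4^{1 − 6} < 1, i.e. C(n, 4) < 4^{6 − 1} = 1024.
Check values of n near the boundary:
  n = 10: C(10, 4) = 210; 210 < 1024? YES
  n = 11: C(11, 4) = 330; 330 < 1024? YES
  n = 12: C(12, 4) = 495; 495 < 1024? YES
  n = 13: C(13, 4) = 715; 715 < 1024? YES
  n = 14: C(14, 4) = 1001; 1001 < 1024? YES
  n = 15: C(15, 4) = 1365; 1365 < 1024? NO
The largest n with C(n, 4) < 1024 is n = 14 (where E[X] = 1001/1024 ≈ 0.97754). Hence R_4(4) > 14, i.e. R_4(4) ≥ 15.

Largest n = 14; hence R_4(4) > 14.


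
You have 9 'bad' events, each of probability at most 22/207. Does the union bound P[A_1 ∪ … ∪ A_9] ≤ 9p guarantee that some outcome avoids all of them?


Union bound: P[∪_{i=1}^{9} A_i] ≤ Σ_i P[A_i] ≤ 9·p = 9·(22/207) = 22/23.
Numerically: 22/23 ≈ 0.95652.
Is 22/23 < 1? YES.
Since P[∪ A_i] ≤ 22/23 < 1, the complement has P[∩ A_i^c] ≥ 1 − 22/23 = 1/23 > 0, so some outcome avoids every A_i.

9·p = 22/23 ≈ 0.95652; existence CERTIFIED by the union bound.


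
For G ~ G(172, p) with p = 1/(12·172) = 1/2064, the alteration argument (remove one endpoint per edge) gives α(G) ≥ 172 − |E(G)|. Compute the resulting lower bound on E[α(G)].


E[|E(G)|] = C(172, 2)·p = 14706 · (1/2064) = 57/8.
E[α(G)] ≥ n − E[|E(G)|] = 172 − 57/8 = 1319/8.
Numerically: ≈ 164.87500.
(This is only a lower bound; the true E[α(G)] may be larger.)

E[α(G)] ≥ 1319/8 ≈ 164.87500.


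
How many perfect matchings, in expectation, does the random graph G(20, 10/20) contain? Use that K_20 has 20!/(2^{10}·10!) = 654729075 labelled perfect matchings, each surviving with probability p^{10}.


K_20 has 20!/(2^{10}·10!) = 654729075 labelled perfect matchings.
For each such perfect matching H, let X_H = 1 if all 10 edges of H are present in G. Then P[X_H = 1] = p^{10} = (1/2)^{10} = 1/1024.
By linearity of expectation: E[X] = Σ_H E[X_H] = 654729075 · p^{10} = 654729075 · 1/1024 = 654729075/1024.
Numerically: E[X] ≈ 639384.

E[X] = 654729075 · (1/2)^{10} = 654729075/1024 ≈ 639384.


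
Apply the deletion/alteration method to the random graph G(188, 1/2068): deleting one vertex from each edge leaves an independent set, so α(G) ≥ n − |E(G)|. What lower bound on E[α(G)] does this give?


E[|E(G)|] = C(188, 2)·p = 17578 · (1/2068) = 17/2.
E[α(G)] ≥ n − E[|E(G)|] = 188 − 17/2 = 359/2.
Numerically: ≈ 179.5000.
(This is only a lower bound; the true E[α(G)] may be larger.)

E[α(G)] ≥ 359/2 ≈ 179.5000.


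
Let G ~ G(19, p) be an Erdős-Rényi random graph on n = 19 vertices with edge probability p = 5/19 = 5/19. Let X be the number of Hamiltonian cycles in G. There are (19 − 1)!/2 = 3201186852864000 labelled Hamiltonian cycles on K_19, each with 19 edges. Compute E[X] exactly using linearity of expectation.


K_19 has (19 − 1)!/2 = 3201186852864000 labelled Hamiltonian cycles.
For each such Hamiltonian cycle H, let X_H = 1 if all 19 edges of H are present in G. Then P[X_H = 1] = p^{19} = (5/19)^{19} = 19073486328125/1978419655660313589123979.
Summing the indicators: E[X] = Σ_H E[X_H] = 3201186852864000 · p^{19} = 3201186852864000 · 19073486328125/1978419655660313589123979 = 61057793671875000000000000000/1978419655660313589123979.
Numerically: E[X] ≈ 30861.9.

E[X] = 3201186852864000 · (5/19)^{19} = 61057793671875000000000000000/1978419655660313589123979 ≈ 30861.9.


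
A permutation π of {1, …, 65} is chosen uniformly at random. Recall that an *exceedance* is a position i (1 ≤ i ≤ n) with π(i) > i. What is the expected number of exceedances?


Write X = Σ_{i=1}^{65} X_i, where X_i = 1_{π(i) > i}.
For each fixed i, π(i) is uniform over {1, …, 65} (marginal of a uniform permutation), so P[π(i) > i] = (n − i)/n. Summing: Σ_{i=1}^{65} (n − i)/n = (0 + 1 + … + 64)/65 = 65(65 − 1)/(2·65) = (65 − 1)/2.
Hence E[X] = Σ_{i=1}^{65} (65 − i)/65 = 32 ≈ 32.00000.

E[X] = 32 = 32.00000.


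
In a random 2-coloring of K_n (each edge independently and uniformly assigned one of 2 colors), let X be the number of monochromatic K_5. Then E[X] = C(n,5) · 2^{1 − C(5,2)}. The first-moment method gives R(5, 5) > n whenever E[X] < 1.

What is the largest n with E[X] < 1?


We need C(n, 5) · 2^{1 − 10} < 1, i.e. C(n, 5) < 2^{10 − 1} = 512.
Check values of n near the boundary:
  n = 10: C(10, 5) = 252; 252 < 512? YES
  n = 11: C(11, 5) = 462; 462 < 512? YES
  n = 12: C(12, 5) = 792; 792 < 512? NO
The largest n with C(n, 5) < 512 is n = 11 (where E[X] = 231/256 ≈ 0.9023438). Hence R(5, 5) > 11, i.e. R(5, 5) ≥ 12.

Largest n = 11; hence R(5, 5) > 11.


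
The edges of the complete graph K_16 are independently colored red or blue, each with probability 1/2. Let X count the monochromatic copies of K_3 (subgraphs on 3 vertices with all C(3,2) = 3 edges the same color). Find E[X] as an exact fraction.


Let X = Σ_S X_S over the C(16, 3) = 560 subsets S of size 3, where X_S = 1 if the K_3 on S is monochromatic.
For a fixed S, the K_3 on S has C(3, 2) = 3 edges. P[all 3 edges red] = (1/2)^3, and likewise for blue, so P[monochromatic] = 2·(1/2)^3 = 2^{1 − 3} = 1/4.
By linearity of expectation: E[X] = C(16, 3) · 2^{1 − 3} = 560 · 1/4 = 140.
Numerically: E[X] ≈ 140.0000.

E[X] = C(16,3)·2^(1−C(3,2)) = 140 ≈ 140.0000.


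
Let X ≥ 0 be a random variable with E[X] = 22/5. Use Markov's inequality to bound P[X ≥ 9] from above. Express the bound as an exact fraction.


μ = E[X] = 22/5, a = 9.
Markov: P[X ≥ 9] ≤ μ/a = (22/5)/9 = 22/45.
Numerically: ≈ 0.48889.
(Since a = 9 > μ = 4.40000, the bound 22/45 is < 1 and informative.)

P[X ≥ 9] ≤ 22/45 ≈ 0.48889.


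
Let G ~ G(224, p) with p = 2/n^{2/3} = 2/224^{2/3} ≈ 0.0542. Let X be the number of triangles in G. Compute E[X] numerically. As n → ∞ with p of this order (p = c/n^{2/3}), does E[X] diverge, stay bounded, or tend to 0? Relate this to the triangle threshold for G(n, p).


Number of potential triangles: C(224, 3) = 1848224.
Each occurs with probability p³ ≈ (0.0542)³ ≈ 1.59439e-04.
By linearity: E[X] = C(224, 3)·p³ ≈ 1848224 · 1.59439e-04 ≈ 294.679.
Since α = 2/3 < 1, p = c/n^{2/3} ≫ 1/n is above the triangle threshold p ~ 1/n. Asymptotically E[X] ~ (c³/6)·n^{3(1−α)} = (2³/6)·n^{1} → ∞; triangles are abundant w.h.p.

E[X] ≈ 294.679; in regime p = Θ(1/n^{2/3}) E[X] diverges (above the triangle threshold p ~ 1/n).
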